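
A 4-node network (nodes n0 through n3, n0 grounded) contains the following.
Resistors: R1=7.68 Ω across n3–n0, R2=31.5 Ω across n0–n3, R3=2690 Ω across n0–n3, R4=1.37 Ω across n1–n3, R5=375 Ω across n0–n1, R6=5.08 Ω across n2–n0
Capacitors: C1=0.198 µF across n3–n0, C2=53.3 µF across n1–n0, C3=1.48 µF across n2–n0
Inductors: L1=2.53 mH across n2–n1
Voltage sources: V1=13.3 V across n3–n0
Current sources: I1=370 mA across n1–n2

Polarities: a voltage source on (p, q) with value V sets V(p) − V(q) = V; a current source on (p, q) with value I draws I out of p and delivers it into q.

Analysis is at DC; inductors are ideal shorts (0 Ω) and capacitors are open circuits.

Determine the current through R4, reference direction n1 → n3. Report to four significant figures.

-2.084 A

Apply KCL at each of the 3 non-ground nodes and solve the resulting linear system.
Node n1: branches {C2, R4, L1, R5, I1} → V_1 = 10.44
Node n2: branches {L1, R6, C3, I1} → V_2 = 10.44
Node n3: branches {R1, C1, R2, R3, R4, V1} → V_3 = 13.30
Source currents: i(L1)=-1.686, i(V1)=-4.243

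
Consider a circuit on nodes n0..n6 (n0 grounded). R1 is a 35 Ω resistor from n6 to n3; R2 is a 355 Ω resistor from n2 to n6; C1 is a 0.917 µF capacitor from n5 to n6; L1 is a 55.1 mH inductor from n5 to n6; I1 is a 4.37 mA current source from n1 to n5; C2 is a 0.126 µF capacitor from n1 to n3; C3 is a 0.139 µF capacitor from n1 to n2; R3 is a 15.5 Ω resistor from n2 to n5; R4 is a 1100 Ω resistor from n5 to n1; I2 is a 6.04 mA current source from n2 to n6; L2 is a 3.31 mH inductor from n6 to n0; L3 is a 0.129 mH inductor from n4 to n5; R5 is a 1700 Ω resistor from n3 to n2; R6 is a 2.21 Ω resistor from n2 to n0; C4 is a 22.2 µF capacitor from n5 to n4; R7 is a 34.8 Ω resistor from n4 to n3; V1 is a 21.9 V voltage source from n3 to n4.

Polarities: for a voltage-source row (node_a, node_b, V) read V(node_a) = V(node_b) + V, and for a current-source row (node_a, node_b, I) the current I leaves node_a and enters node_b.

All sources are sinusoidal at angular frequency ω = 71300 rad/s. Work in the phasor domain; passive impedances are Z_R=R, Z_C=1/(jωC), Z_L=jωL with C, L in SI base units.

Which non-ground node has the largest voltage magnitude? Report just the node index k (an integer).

3

MNA unknowns: 6 node voltages V₁..V_6 plus 1 source current (V1)
R1: Y=0.02857+0.000j on G[6,3]
R2: Y=0.002817+0.000j on G[2,6]
C1: Y=0.000+0.06538j on G[5,6]
L1: Y=0.000-0.0002545j on G[5,6]
I1: z[1]−=0.00437, z[5]+=0.00437
C2: Y=0.000+0.008984j on G[1,3]
C3: Y=0.000+0.009911j on G[1,2]
R3: Y=0.06452+0.000j on G[2,5]
R4: Y=0.0009091+0.000j on G[5,1]
I2: z[2]−=0.00604, z[6]+=0.00604
L2: Y=0.000-0.004237j on G[6,0]
L3: Y=0.000-0.1087j on G[4,5]
R5: Y=0.0005882+0.000j on G[3,2]
R6: Y=0.4525+0.000j on G[2,0]
C4: Y=0.000+1.583j on G[5,4]
R7: Y=0.02874+0.000j on G[4,3]
V1: row V3−V4=21.9, i_V1 at 3,4
solve → V1=10.48+0.5050j, V2=0.08325+0.04503j, V3=22.09-0.4918j, V4=0.1912-0.4918j, V5=0.4245-0.8417j, V6=4.808-8.890j
aux → i_V1=-1.145-0.3439j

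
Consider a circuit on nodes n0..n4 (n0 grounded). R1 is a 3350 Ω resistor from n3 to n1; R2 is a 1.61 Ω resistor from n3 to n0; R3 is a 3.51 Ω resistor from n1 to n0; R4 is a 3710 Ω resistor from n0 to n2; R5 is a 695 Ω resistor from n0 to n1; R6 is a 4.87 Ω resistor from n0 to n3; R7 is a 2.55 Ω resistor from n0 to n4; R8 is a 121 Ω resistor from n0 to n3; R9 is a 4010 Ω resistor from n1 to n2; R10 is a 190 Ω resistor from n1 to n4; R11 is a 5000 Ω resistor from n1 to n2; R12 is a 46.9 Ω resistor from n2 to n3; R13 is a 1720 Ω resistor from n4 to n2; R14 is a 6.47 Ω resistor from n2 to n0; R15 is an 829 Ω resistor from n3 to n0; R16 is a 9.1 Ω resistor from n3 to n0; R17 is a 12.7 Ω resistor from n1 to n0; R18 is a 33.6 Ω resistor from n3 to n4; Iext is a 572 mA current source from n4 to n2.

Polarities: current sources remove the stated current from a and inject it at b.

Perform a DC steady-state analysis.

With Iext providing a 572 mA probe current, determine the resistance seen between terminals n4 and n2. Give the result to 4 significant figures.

MNA unknowns: 4 node voltages V₁..V_4
R1: Y=0.0002985 on G[3,1]
R2: Y=0.6211 on G[3,0]
R3: Y=0.2849 on G[1,0]
R4: Y=0.0002695 on G[0,2]
R5: Y=0.001439 on G[0,1]
R6: Y=0.2053 on G[0,3]
R7: Y=0.3922 on G[0,4]
R8: Y=0.008264 on G[0,3]
R9: Y=0.0002494 on G[1,2]
R10: Y=0.005263 on G[1,4]
R11: Y=0.0002000 on G[1,2]
R12: Y=0.02132 on G[2,3]
R13: Y=0.0005814 on G[4,2]
R14: Y=0.1546 on G[2,0]
R15: Y=0.001206 on G[3,0]
R16: Y=0.1099 on G[3,0]
R17: Y=0.07874 on G[1,0]
R18: Y=0.02976 on G[3,4]
Iext: z[4]−=0.572, z[2]+=0.572
solve → V1=-0.01494, V2=3.227, V3=0.02928, V4=-1.331

R_eq = 7.969 Ω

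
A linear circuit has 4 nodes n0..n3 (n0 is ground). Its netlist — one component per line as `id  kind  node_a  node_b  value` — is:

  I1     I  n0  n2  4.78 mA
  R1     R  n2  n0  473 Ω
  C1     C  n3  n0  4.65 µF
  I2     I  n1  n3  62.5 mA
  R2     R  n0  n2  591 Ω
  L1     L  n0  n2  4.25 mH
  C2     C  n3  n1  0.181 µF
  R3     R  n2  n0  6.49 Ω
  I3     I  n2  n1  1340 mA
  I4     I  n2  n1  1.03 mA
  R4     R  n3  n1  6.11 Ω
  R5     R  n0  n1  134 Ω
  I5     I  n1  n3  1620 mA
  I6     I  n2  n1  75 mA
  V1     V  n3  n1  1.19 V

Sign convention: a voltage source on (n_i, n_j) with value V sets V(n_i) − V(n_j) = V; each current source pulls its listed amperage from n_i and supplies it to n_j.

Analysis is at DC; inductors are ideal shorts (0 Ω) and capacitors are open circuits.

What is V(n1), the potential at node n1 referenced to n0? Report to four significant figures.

189.7 V

Apply KCL at each of the 3 non-ground nodes and solve the resulting linear system.
Node n1: branches {I2, C2, I3, I4, R4, R5, I5, I6, V1} → V_1 = 189.7
Node n2: branches {I1, R1, R2, L1, R3, I3, I4, I6} → V_2 = 0.000
Node n3: branches {C1, I2, C2, R4, I5, V1} → V_3 = 190.9
Source currents: i(L1)=1.411, i(V1)=1.488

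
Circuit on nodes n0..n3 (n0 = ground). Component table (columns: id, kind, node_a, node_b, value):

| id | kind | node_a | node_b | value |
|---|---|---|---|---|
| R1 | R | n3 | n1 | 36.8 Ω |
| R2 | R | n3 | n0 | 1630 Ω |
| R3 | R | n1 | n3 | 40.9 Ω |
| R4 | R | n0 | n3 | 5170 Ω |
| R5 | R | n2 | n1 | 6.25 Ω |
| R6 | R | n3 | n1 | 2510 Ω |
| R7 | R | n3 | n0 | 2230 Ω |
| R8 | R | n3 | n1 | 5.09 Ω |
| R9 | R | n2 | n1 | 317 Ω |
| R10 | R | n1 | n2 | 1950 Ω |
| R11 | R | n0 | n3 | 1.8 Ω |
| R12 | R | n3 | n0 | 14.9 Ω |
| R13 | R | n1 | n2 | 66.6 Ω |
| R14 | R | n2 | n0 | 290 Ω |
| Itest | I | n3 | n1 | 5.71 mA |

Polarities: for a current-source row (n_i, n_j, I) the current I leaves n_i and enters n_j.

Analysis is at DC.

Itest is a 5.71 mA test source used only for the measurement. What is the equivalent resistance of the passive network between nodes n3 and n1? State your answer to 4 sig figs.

Element admittances at DC:
  Y(R1) = 0.02717 S between n3,n1
  Y(R2) = 0.0006135 S between n3,n0
  Y(R3) = 0.02445 S between n1,n3
  Y(R4) = 0.0001934 S between n0,n3
  Y(R5) = 0.1600 S between n2,n1
  Y(R6) = 0.0003984 S between n3,n1
  Y(R7) = 0.0004484 S between n3,n0
  Y(R8) = 0.1965 S between n3,n1
  Y(R9) = 0.003155 S between n2,n1
  Y(R10) = 0.0005128 S between n1,n2
  Y(R11) = 0.5556 S between n0,n3
  Y(R12) = 0.06711 S between n3,n0
  Y(R13) = 0.01502 S between n1,n2
  Y(R14) = 0.003448 S between n2,n0
  Itest: injects 0.00571 A into n1 (from n3)
Assemble and solve the 3×3 MNA system:
  V(n1)=0.02255  V(n2)=0.02212  V(n3)=-0.0001223

R_eq = 3.971 Ω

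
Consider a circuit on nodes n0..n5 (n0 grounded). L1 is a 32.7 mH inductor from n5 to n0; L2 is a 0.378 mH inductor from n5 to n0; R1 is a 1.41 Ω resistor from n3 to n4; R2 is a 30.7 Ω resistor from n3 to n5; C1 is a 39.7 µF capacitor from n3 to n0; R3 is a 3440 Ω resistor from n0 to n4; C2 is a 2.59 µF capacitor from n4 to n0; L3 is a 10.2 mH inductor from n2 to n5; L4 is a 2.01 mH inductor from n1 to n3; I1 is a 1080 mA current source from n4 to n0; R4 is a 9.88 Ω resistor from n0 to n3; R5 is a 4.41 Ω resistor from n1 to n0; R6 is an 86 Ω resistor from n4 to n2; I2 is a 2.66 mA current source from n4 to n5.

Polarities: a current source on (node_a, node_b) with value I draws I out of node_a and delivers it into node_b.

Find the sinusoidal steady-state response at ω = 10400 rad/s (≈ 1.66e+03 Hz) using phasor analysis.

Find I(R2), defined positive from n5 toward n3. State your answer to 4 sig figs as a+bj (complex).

MNA unknowns: 5 node voltages V₁..V_5
L1: Y=0.000-0.002940j on G[5,0]
L2: Y=0.000-0.2544j on G[5,0]
R1: Y=0.7092+0.000j on G[3,4]
R2: Y=0.03257+0.000j on G[3,5]
C1: Y=0.000+0.4129j on G[3,0]
R3: Y=0.0002907+0.000j on G[0,4]
C2: Y=0.000+0.02694j on G[4,0]
L3: Y=0.000-0.009427j on G[2,5]
L4: Y=0.000-0.04784j on G[1,3]
I1: z[4]−=1.08, z[0]+=1.08
R4: Y=0.1012+0.000j on G[0,3]
R5: Y=0.2268+0.000j on G[1,0]
R6: Y=0.01163+0.000j on G[4,2]
I2: z[4]−=0.00266, z[5]+=0.00266
solve → V1=0.4632+0.2801j, V2=-2.800+0.5884j, V3=-0.8643+2.476j, V4=-2.302+2.530j, V5=-0.4044-0.02540j

0.01498-0.08147j A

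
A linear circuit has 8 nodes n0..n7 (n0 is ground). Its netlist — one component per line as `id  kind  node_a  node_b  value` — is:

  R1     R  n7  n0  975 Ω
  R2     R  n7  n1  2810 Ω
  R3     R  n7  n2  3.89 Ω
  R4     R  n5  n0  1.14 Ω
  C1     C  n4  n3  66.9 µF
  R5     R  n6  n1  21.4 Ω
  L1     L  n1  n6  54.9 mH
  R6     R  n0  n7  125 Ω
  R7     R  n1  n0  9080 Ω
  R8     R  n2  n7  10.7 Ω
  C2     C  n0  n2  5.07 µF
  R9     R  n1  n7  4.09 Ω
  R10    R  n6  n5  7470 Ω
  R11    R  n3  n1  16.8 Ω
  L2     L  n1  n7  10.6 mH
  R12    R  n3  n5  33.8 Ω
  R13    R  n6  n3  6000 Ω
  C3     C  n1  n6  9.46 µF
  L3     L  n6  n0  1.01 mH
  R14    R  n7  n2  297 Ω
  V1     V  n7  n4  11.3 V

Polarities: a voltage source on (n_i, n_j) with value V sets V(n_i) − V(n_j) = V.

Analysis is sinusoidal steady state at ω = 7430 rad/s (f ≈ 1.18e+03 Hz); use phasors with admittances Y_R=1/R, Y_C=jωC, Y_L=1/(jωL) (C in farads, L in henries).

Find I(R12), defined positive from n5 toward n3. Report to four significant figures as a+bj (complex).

0.2154+0.05914j A

MNA unknowns: 7 node voltages V₁..V_7 plus 1 source current (V1)
R1: Y=0.001026+0.000j on G[7,0]
R2: Y=0.0003559+0.000j on G[7,1]
R3: Y=0.2571+0.000j on G[7,2]
R4: Y=0.8772+0.000j on G[5,0]
C1: Y=0.000+0.4971j on G[4,3]
R5: Y=0.04673+0.000j on G[6,1]
L1: Y=0.000-0.002452j on G[1,6]
R6: Y=0.008000+0.000j on G[0,7]
R7: Y=0.0001101+0.000j on G[1,0]
R8: Y=0.09346+0.000j on G[2,7]
C2: Y=0.000+0.03767j on G[0,2]
R9: Y=0.2445+0.000j on G[1,7]
R10: Y=0.0001339+0.000j on G[6,5]
R11: Y=0.05952+0.000j on G[3,1]
L2: Y=0.000-0.01270j on G[1,7]
R12: Y=0.02959+0.000j on G[3,5]
R13: Y=0.0001667+0.000j on G[6,3]
C3: Y=0.000+0.07029j on G[1,6]
L3: Y=0.000-0.1333j on G[6,0]
R14: Y=0.003367+0.000j on G[7,2]
V1: row V7−V4=11.3, i_V1 at 7,4
solve → V1=0.8675-0.8106j, V2=3.398-0.9864j, V3=-7.527-2.066j, V4=-7.797-0.6248j, V5=-0.2455-0.06724j, V6=0.4749+1.099j, V7=3.503-0.6248j
aux → i_V1=-0.7164-0.1344j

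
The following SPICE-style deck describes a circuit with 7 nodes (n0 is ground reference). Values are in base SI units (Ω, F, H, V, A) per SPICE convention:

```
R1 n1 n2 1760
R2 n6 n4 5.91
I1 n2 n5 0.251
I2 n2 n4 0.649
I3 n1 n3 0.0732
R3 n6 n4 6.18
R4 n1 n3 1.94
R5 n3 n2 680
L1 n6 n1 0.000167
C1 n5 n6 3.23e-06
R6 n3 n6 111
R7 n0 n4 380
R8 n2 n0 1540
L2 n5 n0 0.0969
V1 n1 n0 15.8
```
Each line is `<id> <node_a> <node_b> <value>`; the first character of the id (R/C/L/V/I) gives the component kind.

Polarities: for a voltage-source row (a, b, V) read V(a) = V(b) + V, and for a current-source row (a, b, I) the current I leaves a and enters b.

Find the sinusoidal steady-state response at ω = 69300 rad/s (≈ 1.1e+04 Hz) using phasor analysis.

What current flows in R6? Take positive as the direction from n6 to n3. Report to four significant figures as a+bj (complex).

0.01832+0.08513j A

Apply KCL at each of the 6 non-ground nodes and solve the resulting linear system.
Node n1: branches {R1, I3, R4, L1, V1} → V_1 = 15.80+0.000j
Node n2: branches {R1, I1, I2, R5, R8} → V_2 = -323.3+0.09024j
Node n3: branches {I3, R4, R5, R6} → V_3 = 15.01+0.1649j
Node n4: branches {R2, I2, R3, R7} → V_4 = 18.86+9.539j
Node n5: branches {I1, C1, L2} → V_5 = 17.06+8.499j
Node n6: branches {R2, R3, L1, C1, R6} → V_6 = 17.05+9.615j
Source currents: i(V1)=0.1590-0.02262j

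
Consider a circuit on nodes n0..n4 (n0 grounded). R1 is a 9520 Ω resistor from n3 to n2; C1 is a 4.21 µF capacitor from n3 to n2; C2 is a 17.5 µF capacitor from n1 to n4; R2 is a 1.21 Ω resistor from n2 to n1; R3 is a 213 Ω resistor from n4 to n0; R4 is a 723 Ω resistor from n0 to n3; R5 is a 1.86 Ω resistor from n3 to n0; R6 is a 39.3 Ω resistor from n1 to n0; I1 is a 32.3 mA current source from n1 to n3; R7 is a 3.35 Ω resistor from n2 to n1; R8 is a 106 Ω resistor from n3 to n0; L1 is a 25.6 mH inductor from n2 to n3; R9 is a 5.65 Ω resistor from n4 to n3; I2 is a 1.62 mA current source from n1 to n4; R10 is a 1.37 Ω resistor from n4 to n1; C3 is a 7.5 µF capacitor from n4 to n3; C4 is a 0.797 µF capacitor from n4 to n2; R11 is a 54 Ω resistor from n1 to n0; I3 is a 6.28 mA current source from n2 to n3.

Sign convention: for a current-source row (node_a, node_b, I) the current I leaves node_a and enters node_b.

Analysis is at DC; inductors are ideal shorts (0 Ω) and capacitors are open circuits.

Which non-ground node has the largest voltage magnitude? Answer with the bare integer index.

Apply KCL at each of the 4 non-ground nodes and solve the resulting linear system.
Node n1: branches {C2, R2, R6, I1, R7, I2, R10, R11} → V_1 = -0.02292
Node n2: branches {R1, C1, R2, R7, L1, C4, I3} → V_2 = 0.001976
Node n3: branches {R1, C1, R4, R5, I1, R8, L1, R9, C3, I3} → V_3 = 0.001976
Node n4: branches {C2, R3, R9, I2, R10, C3, C4} → V_4 = -0.01619
Source currents: i(L1)=-0.03428

1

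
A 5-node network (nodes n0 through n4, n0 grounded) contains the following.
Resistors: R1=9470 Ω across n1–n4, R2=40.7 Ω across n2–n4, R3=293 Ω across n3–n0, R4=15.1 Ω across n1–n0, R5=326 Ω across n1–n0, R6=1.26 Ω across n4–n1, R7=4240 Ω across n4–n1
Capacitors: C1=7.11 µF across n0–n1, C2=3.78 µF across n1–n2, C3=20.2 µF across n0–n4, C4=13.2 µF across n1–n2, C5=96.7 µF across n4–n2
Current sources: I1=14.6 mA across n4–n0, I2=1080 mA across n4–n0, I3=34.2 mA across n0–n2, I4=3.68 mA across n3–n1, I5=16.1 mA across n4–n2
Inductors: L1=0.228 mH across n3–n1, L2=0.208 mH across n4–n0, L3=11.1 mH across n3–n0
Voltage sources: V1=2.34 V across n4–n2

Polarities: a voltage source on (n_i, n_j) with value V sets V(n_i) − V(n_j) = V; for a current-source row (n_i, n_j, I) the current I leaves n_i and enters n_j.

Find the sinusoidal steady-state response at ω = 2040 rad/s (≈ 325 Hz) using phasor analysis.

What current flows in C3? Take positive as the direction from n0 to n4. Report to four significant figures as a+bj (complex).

MNA unknowns: 4 node voltages V₁..V_4 plus 1 source current (V1)
R1: Y=0.0001056+0.000j on G[1,4]
C1: Y=0.000+0.01450j on G[0,1]
I1: z[4]−=0.0146, z[0]+=0.0146
L1: Y=0.000-2.150j on G[3,1]
L2: Y=0.000-2.357j on G[4,0]
R2: Y=0.02457+0.000j on G[2,4]
R3: Y=0.003413+0.000j on G[3,0]
I2: z[4]−=1.08, z[0]+=1.08
C2: Y=0.000+0.007711j on G[1,2]
I3: z[0]−=0.0342, z[2]+=0.0342
C3: Y=0.000+0.04121j on G[0,4]
I4: z[3]−=0.00368, z[1]+=0.00368
I5: z[4]−=0.0161, z[2]+=0.0161
R4: Y=0.06623+0.000j on G[1,0]
R5: Y=0.003067+0.000j on G[1,0]
C4: Y=0.000+0.02693j on G[1,2]
C5: Y=0.000+0.1973j on G[4,2]
R6: Y=0.7937+0.000j on G[4,1]
L3: Y=0.000-0.04416j on G[3,0]
R7: Y=0.0002358+0.000j on G[4,1]
V1: row V4−V2=2.34, i_V1 at 4,2
solve → V1=0.0001095-0.5080j, V2=-2.356-0.4516j, V3=-0.0006695-0.4994j, V4=-0.01592-0.4516j
aux → i_V1=-0.1097-0.5432j

-0.01861+0.0006562j A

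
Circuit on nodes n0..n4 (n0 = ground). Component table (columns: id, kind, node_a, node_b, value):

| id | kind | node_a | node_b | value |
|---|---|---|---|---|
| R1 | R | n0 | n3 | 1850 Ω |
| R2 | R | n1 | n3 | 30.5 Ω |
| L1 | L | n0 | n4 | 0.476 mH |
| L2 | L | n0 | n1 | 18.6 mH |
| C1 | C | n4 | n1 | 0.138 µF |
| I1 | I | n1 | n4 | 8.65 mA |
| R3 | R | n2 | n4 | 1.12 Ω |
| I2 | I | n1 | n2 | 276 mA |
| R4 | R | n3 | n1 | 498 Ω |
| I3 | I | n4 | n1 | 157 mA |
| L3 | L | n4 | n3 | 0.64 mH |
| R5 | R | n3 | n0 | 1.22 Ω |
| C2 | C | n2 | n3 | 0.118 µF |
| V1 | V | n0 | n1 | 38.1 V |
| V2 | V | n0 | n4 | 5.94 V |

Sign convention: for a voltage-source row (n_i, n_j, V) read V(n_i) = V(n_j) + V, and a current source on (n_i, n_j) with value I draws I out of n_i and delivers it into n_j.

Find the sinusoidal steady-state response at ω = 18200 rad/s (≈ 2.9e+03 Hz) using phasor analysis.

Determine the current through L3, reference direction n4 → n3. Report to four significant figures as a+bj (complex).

MNA unknowns: 4 node voltages V₁..V_4 plus 2 source currents (V1, V2)
R1: Y=0.0005405+0.000j on G[0,3]
R2: Y=0.03279+0.000j on G[1,3]
L1: Y=0.000-0.1154j on G[0,4]
L2: Y=0.000-0.002954j on G[0,1]
C1: Y=0.000+0.002512j on G[4,1]
I1: z[1]−=0.00865, z[4]+=0.00865
R3: Y=0.8929+0.000j on G[2,4]
I2: z[1]−=0.276, z[2]+=0.276
R4: Y=0.002008+0.000j on G[3,1]
I3: z[4]−=0.157, z[1]+=0.157
L3: Y=0.000-0.08585j on G[4,3]
R5: Y=0.8197+0.000j on G[3,0]
C2: Y=0.000+0.002148j on G[2,3]
V1: row V0−V1=38.1, i_V1 at 0,1
V2: row V0−V4=5.94, i_V2 at 0,4
solve → V1=-38.10+0.000j, V2=-5.632+0.009717j, V3=-1.592+0.4264j, V4=-5.940+0.000j
aux → i_V1=-1.143+0.01694j, i_V2=-0.1634+1.131j

-0.03661+0.3733j A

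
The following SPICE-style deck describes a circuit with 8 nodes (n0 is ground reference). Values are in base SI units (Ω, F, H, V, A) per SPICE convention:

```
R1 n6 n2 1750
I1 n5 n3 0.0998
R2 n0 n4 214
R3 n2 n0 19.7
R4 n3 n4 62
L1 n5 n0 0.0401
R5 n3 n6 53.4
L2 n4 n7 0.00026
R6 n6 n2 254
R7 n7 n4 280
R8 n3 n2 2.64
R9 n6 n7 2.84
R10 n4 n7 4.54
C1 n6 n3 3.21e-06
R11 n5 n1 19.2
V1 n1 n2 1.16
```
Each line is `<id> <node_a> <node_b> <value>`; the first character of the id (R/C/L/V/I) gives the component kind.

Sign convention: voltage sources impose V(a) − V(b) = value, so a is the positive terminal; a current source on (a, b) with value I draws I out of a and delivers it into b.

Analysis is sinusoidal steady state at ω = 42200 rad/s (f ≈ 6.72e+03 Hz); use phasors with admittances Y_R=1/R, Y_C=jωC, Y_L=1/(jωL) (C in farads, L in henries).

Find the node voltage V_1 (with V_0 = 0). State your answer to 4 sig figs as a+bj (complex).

1.139-0.009259j V

Element admittances at ω=42200 rad/s:
  Y(R1) = 0.0005714+0.000j S between n6,n2
  I1: injects 0.0998 A into n3 (from n5)
  Y(R2) = 0.004673+0.000j S between n0,n4
  Y(R3) = 0.05076+0.000j S between n2,n0
  Y(R4) = 0.01613+0.000j S between n3,n4
  Y(L1) = 0.000-0.0005909j S between n5,n0
  Y(R5) = 0.01873+0.000j S between n3,n6
  Y(L2) = 0.000-0.09114j S between n4,n7
  Y(R6) = 0.003937+0.000j S between n6,n2
  Y(R7) = 0.003571+0.000j S between n7,n4
  Y(R8) = 0.3788+0.000j S between n3,n2
  Y(R9) = 0.3521+0.000j S between n6,n7
  Y(R10) = 0.2203+0.000j S between n4,n7
  Y(C1) = 0.000+0.1355j S between n6,n3
  Y(R11) = 0.05208+0.000j S between n5,n1
  V1: constraint V(n1)−V(n2) = 1.16
Assemble and solve the 8×8 MNA system:
  V(n1)=1.139-0.009259j  V(n2)=-0.02071-0.009259j  V(n3)=0.2369-0.009459j  V(n4)=0.2272+0.002358j  V(n5)=-0.7767-0.01807j  V(n6)=0.2330+0.005116j  V(n7)=0.2304+0.004544j
  i(V1)=-0.09979-0.0004590j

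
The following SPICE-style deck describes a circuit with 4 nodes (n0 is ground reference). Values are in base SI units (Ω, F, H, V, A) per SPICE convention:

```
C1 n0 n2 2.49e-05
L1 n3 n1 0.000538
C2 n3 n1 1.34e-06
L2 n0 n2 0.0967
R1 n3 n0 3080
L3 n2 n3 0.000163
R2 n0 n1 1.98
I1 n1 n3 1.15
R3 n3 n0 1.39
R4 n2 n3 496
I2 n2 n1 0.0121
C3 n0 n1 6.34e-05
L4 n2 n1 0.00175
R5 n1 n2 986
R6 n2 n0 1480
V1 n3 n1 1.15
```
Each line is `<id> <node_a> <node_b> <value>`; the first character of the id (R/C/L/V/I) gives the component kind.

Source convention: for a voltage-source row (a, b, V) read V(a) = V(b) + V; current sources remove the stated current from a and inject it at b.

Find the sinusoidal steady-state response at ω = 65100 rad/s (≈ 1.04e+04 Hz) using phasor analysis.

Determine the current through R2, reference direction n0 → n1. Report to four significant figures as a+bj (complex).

Element admittances at ω=65100 rad/s:
  Y(C1) = 0.000+1.621j S between n0,n2
  Y(L1) = 0.000-0.02855j S between n3,n1
  Y(C2) = 0.000+0.08723j S between n3,n1
  Y(L2) = 0.000-0.0001589j S between n0,n2
  Y(R1) = 0.0003247+0.000j S between n3,n0
  Y(L3) = 0.000-0.09424j S between n2,n3
  Y(R2) = 0.5051+0.000j S between n0,n1
  I1: injects 1.15 A into n3 (from n1)
  Y(R3) = 0.7194+0.000j S between n3,n0
  Y(R4) = 0.002016+0.000j S between n2,n3
  I2: injects 0.0121 A into n1 (from n2)
  Y(C3) = 0.000+4.127j S between n0,n1
  Y(L4) = 0.000-0.008778j S between n2,n1
  Y(R5) = 0.001014+0.000j S between n1,n2
  Y(R6) = 0.0006757+0.000j S between n2,n0
  V1: constraint V(n3)−V(n1) = 1.15
Assemble and solve the 4×4 MNA system:
  V(n1)=-0.03055+0.1942j  V(n2)=-0.06892-0.006840j  V(n3)=1.119+0.1942j
  i(V1)=0.3229-0.09564j

0.01543-0.09806j A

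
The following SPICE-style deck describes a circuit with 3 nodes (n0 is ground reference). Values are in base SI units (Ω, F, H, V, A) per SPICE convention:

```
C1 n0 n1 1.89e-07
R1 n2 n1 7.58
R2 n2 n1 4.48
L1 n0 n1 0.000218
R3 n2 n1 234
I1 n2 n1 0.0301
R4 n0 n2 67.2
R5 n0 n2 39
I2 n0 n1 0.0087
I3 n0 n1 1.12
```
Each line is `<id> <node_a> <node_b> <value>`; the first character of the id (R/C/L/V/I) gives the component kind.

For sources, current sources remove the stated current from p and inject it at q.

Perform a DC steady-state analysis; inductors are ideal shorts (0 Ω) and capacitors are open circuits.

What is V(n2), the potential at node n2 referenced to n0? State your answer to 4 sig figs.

-0.07526 V

Element admittances at DC:
  Y(C1) = 0.000 S between n0,n1
  Y(R1) = 0.1319 S between n2,n1
  Y(R2) = 0.2232 S between n2,n1
  L1: short n0↔n1 (DC inductor)
  Y(R3) = 0.004274 S between n2,n1
  I1: injects 0.0301 A into n1 (from n2)
  Y(R4) = 0.01488 S between n0,n2
  Y(R5) = 0.02564 S between n0,n2
  I2: injects 0.0087 A into n1 (from n0)
  I3: injects 1.12 A into n1 (from n0)
Assemble and solve the 3×3 MNA system:
  V(n1)=0.000  V(n2)=-0.07526
  i(L1)=-1.132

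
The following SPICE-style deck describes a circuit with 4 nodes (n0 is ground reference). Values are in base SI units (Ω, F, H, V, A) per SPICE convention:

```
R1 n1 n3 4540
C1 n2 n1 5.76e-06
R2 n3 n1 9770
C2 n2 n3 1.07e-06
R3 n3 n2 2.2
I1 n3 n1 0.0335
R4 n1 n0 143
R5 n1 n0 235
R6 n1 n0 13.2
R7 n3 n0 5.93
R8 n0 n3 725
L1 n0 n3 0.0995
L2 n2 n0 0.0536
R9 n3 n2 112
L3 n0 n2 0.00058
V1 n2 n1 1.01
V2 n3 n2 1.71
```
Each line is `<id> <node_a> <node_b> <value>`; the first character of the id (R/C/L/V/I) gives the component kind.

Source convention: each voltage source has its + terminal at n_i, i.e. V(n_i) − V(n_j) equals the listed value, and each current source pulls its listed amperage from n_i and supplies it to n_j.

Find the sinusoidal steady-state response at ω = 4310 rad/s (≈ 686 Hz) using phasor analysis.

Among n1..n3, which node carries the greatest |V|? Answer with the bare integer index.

Apply KCL at each of the 3 non-ground nodes and solve the resulting linear system.
Node n1: branches {R1, C1, R2, I1, R4, R5, R6, V1} → V_1 = -1.242-0.3520j
Node n2: branches {C1, C2, R3, L2, R9, L3, V1, V2} → V_2 = -0.2323-0.3520j
Node n3: branches {R1, R2, C2, R3, I1, R7, R8, L1, R9, V2} → V_3 = 1.478-0.3520j
Source currents: i(V1)=-0.1425-0.05570j, i(V2)=-1.077+0.05540j

3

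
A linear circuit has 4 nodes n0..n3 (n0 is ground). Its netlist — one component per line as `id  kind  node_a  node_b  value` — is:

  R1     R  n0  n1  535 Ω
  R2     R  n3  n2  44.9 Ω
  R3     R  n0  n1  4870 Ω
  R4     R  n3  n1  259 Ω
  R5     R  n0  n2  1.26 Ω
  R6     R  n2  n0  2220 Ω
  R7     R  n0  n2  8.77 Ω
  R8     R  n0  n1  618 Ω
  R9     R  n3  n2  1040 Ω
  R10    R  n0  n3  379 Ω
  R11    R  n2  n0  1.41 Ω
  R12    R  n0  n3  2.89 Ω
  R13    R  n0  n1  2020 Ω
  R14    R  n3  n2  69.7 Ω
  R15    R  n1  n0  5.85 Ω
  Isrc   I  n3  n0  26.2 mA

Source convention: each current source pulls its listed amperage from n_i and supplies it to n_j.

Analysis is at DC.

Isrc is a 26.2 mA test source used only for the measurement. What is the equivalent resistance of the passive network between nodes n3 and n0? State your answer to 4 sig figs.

MNA unknowns: 3 node voltages V₁..V_3
R1: Y=0.001869 on G[0,1]
R2: Y=0.02227 on G[3,2]
R3: Y=0.0002053 on G[0,1]
R4: Y=0.003861 on G[3,1]
R5: Y=0.7937 on G[0,2]
R6: Y=0.0004505 on G[2,0]
R7: Y=0.1140 on G[0,2]
R8: Y=0.001618 on G[0,1]
R9: Y=0.0009615 on G[3,2]
R10: Y=0.002639 on G[0,3]
R11: Y=0.7092 on G[2,0]
R12: Y=0.3460 on G[0,3]
R13: Y=0.0004950 on G[0,1]
R14: Y=0.01435 on G[3,2]
R15: Y=0.1709 on G[1,0]
Isrc: z[3]−=0.0262, z[0]+=0.0262
solve → V1=-0.001452, V2=-0.001529, V3=-0.06732

R_eq = 2.570 Ω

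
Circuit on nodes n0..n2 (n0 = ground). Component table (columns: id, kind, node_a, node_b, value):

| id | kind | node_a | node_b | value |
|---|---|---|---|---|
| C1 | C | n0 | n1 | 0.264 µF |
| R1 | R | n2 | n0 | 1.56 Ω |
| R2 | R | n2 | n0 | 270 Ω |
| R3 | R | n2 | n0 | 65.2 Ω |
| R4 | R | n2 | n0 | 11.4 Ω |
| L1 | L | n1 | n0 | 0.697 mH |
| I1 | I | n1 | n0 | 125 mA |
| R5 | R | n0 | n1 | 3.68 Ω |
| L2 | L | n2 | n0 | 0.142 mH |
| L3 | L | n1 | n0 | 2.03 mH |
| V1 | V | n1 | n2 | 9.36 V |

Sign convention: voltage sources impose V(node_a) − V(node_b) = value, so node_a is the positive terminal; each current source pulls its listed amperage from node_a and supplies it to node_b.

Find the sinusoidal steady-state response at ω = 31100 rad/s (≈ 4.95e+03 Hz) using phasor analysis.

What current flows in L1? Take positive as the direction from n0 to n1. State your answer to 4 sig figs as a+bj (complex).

Apply KCL at each of the 2 non-ground nodes and solve the resulting linear system.
Node n1: branches {C1, L1, I1, R5, L3, V1} → V_1 = 6.800-0.2099j
Node n2: branches {R1, R2, R3, R4, L2, V1} → V_2 = -2.560-0.2099j
Source currents: i(V1)=-1.962+0.4226j

0.009684+0.3137j A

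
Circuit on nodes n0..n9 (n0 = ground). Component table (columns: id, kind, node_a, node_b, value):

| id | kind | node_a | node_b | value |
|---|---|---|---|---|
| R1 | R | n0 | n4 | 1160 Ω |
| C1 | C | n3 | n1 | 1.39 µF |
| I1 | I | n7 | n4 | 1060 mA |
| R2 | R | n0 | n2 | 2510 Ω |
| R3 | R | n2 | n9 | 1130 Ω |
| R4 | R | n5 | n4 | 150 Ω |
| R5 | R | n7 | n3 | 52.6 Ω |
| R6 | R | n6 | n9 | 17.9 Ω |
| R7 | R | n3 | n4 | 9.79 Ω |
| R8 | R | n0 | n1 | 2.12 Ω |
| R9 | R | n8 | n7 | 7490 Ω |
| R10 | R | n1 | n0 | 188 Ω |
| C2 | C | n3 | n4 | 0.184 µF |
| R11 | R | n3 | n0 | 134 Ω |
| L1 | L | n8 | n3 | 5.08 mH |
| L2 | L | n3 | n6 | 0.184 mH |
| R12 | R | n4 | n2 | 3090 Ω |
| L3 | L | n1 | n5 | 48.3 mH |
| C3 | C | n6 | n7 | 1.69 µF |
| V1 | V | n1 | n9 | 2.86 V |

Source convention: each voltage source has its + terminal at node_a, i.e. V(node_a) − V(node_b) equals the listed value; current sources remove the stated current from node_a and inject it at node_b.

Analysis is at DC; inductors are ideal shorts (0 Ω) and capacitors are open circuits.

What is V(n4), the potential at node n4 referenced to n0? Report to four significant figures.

6.574 V

Apply KCL at each of the 9 non-ground nodes and solve the resulting linear system.
Node n1: branches {C1, R8, R10, L3, V1} → V_1 = 0.03994
Node n2: branches {R2, R3, R12} → V_2 = -0.2291
Node n3: branches {C1, R5, R7, C2, R11, L1, L2} → V_3 = -3.300
Node n4: branches {R1, I1, R4, R7, C2, R12} → V_4 = 6.574
Node n5: branches {R4, L3} → V_5 = 0.03994
Node n6: branches {R6, L2, C3} → V_6 = -3.300
Node n7: branches {I1, R5, R9, C3} → V_7 = -58.67
Node n8: branches {R9, L1} → V_8 = -3.300
Node n9: branches {R3, R6, V1} → V_9 = -2.820
Source currents: i(L1)=-0.007392, i(L2)=-0.02680, i(L3)=-0.04356, i(V1)=0.02451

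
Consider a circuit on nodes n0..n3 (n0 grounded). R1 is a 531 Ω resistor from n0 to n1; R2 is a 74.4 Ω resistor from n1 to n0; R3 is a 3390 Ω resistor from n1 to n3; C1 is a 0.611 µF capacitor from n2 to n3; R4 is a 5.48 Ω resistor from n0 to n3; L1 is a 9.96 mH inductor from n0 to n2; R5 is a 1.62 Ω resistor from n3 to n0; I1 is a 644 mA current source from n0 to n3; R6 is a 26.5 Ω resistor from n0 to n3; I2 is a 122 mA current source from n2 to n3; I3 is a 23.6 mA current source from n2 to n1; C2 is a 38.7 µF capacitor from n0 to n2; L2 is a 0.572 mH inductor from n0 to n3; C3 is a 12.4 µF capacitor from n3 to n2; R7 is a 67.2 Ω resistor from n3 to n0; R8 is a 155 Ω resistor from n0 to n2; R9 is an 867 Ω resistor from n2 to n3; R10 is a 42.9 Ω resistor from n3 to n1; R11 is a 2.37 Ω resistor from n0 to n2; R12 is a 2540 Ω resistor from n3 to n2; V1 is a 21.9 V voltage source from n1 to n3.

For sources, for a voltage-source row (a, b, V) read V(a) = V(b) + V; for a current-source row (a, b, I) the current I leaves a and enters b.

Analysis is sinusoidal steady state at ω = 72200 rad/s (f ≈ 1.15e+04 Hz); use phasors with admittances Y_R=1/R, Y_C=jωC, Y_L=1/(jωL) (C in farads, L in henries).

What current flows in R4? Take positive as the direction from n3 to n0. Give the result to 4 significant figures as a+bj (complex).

MNA unknowns: 3 node voltages V₁..V_3 plus 1 source current (V1)
R1: Y=0.001883+0.000j on G[0,1]
R2: Y=0.01344+0.000j on G[1,0]
R3: Y=0.0002950+0.000j on G[1,3]
C1: Y=0.000+0.04411j on G[2,3]
R4: Y=0.1825+0.000j on G[0,3]
L1: Y=0.000-0.001391j on G[0,2]
R5: Y=0.6173+0.000j on G[3,0]
I1: z[0]−=0.644, z[3]+=0.644
R6: Y=0.03774+0.000j on G[0,3]
I2: z[2]−=0.122, z[3]+=0.122
I3: z[2]−=0.0236, z[1]+=0.0236
C2: Y=0.000+2.794j on G[0,2]
L2: Y=0.000-0.02421j on G[0,3]
C3: Y=0.000+0.8953j on G[3,2]
R7: Y=0.01488+0.000j on G[3,0]
R8: Y=0.006452+0.000j on G[0,2]
R9: Y=0.001153+0.000j on G[2,3]
R10: Y=0.02331+0.000j on G[3,1]
R11: Y=0.4219+0.000j on G[0,2]
R12: Y=0.0003937+0.000j on G[3,2]
V1: row V1−V3=21.9, i_V1 at 1,3
solve → V1=22.19-0.2278j, V2=0.07483-0.009832j, V3=0.2932-0.2278j
aux → i_V1=-0.8334+0.003491j

0.05350-0.04157j A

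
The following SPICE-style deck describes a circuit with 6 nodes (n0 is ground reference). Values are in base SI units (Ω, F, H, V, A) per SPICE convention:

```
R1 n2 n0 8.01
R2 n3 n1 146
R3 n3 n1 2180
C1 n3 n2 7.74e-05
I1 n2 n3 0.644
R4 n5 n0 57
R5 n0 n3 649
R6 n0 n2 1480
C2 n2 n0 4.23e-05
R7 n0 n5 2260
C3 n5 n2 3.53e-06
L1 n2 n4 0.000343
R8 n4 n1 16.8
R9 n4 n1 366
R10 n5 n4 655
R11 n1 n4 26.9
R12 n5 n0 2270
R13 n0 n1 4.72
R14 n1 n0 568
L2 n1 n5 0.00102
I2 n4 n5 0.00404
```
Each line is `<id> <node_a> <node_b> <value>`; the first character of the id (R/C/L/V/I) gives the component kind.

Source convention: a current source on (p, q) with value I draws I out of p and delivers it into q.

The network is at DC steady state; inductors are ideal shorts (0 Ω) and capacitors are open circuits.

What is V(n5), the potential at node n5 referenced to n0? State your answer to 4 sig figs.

Apply KCL at each of the 5 non-ground nodes and solve the resulting linear system.
Node n1: branches {R2, R3, R8, R9, R11, R13, R14, L2} → V_1 = 0.8539
Node n2: branches {R1, C1, I1, R6, C2, C3, L1} → V_2 = -2.481
Node n3: branches {R2, R3, C1, I1, R5} → V_3 = 73.48
Node n4: branches {L1, R8, R9, R10, R11, I2} → V_4 = -2.481
Node n5: branches {R4, R7, C3, R10, R12, L2, I2} → V_5 = 0.8539
Source currents: i(L1)=-0.3326, i(L2)=0.01679

0.8539 V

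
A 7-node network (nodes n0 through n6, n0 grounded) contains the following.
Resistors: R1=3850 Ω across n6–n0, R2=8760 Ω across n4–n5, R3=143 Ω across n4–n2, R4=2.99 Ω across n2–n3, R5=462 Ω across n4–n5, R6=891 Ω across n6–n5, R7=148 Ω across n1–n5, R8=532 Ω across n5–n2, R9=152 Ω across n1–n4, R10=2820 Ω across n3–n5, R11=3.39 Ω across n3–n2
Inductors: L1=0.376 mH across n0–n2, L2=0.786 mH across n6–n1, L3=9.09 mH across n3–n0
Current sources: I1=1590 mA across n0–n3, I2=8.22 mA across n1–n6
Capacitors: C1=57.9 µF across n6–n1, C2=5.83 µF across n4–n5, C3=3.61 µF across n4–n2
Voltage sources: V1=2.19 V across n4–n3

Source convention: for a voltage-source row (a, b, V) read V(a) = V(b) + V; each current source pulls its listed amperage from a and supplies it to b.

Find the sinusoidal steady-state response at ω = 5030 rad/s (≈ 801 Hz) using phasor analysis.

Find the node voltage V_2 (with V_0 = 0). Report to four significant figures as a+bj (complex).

Element admittances at ω=5030 rad/s:
  Y(R1) = 0.0002597+0.000j S between n6,n0
  Y(L1) = 0.000-0.5287j S between n0,n2
  Y(R2) = 0.0001142+0.000j S between n4,n5
  I1: injects 1.59 A into n3 (from n0)
  Y(C1) = 0.000+0.2912j S between n6,n1
  Y(R3) = 0.006993+0.000j S between n4,n2
  Y(C2) = 0.000+0.02932j S between n4,n5
  I2: injects 0.00822 A into n6 (from n1)
  Y(R4) = 0.3344+0.000j S between n2,n3
  Y(R5) = 0.002165+0.000j S between n4,n5
  Y(R6) = 0.001122+0.000j S between n6,n5
  Y(L2) = 0.000-0.2529j S between n6,n1
  Y(C3) = 0.000+0.01816j S between n4,n2
  Y(R7) = 0.006757+0.000j S between n1,n5
  Y(R8) = 0.001880+0.000j S between n5,n2
  Y(R9) = 0.006579+0.000j S between n1,n4
  Y(R10) = 0.0003546+0.000j S between n3,n5
  Y(L3) = 0.000-0.02187j S between n3,n0
  Y(R11) = 0.2950+0.000j S between n3,n2
  V1: constraint V(n4)−V(n3) = 2.19
Assemble and solve the 7×7 MNA system:
  V(n1)=4.327+2.968j  V(n2)=-0.09245+2.888j  V(n3)=2.268+2.834j  V(n4)=4.458+2.834j  V(n5)=4.359+3.146j  V(n6)=4.319+2.782j
  i(V1)=-0.04303-0.08357j

-0.09245+2.888j V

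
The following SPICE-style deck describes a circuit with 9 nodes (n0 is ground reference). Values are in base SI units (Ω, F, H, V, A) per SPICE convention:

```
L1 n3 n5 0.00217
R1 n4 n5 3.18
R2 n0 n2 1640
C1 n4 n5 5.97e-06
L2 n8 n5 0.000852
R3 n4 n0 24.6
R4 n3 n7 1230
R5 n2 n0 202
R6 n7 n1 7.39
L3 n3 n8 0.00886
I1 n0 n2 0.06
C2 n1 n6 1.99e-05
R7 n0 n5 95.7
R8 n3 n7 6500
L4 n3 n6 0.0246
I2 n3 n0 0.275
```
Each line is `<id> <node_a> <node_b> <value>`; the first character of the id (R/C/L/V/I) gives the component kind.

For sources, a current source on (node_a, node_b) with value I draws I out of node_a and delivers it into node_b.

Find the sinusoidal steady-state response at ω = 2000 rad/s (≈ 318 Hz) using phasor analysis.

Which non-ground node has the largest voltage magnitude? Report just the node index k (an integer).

MNA unknowns: 8 node voltages V₁..V_8
L1: Y=0.000-0.2304j on G[3,5]
R1: Y=0.3145+0.000j on G[4,5]
R2: Y=0.0006098+0.000j on G[0,2]
C1: Y=0.000+0.01194j on G[4,5]
L2: Y=0.000-0.5869j on G[8,5]
R3: Y=0.04065+0.000j on G[4,0]
R4: Y=0.0008130+0.000j on G[3,7]
R5: Y=0.004950+0.000j on G[2,0]
R6: Y=0.1353+0.000j on G[7,1]
L3: Y=0.000-0.05643j on G[3,8]
I1: z[0]−=0.06, z[2]+=0.06
C2: Y=0.000+0.03980j on G[1,6]
R7: Y=0.01045+0.000j on G[0,5]
R8: Y=0.0001538+0.000j on G[3,7]
L4: Y=0.000-0.02033j on G[3,6]
I2: z[3]−=0.275, z[0]+=0.275
solve → V1=-5.920-0.9556j, V2=10.79+0.000j, V3=-5.920-0.9556j, V4=-5.243-0.005120j, V5=-5.920+0.01992j, V6=-5.920-0.9556j, V7=-5.920-0.9556j, V8=-5.920-0.06566j

2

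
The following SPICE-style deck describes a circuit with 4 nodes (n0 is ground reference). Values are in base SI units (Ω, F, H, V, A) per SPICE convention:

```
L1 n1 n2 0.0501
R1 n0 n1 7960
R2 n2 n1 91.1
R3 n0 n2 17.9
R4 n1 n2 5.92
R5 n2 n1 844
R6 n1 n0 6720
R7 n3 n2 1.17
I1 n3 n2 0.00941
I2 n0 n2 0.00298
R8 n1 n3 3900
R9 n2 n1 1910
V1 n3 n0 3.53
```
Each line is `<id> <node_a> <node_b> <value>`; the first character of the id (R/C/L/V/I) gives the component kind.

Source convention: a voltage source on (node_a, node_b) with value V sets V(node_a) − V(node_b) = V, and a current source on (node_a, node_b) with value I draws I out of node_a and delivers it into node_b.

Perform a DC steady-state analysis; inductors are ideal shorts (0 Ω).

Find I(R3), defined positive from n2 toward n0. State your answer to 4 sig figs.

0.1858 A

Element admittances at DC:
  L1: short n1↔n2 (DC inductor)
  Y(R1) = 0.0001256 S between n0,n1
  Y(R2) = 0.01098 S between n2,n1
  Y(R3) = 0.05587 S between n0,n2
  Y(R4) = 0.1689 S between n1,n2
  Y(R5) = 0.001185 S between n2,n1
  Y(R6) = 0.0001488 S between n1,n0
  Y(R7) = 0.8547 S between n3,n2
  I1: injects 0.00941 A into n2 (from n3)
  I2: injects 0.00298 A into n2 (from n0)
  Y(R8) = 0.0002564 S between n1,n3
  Y(R9) = 0.0005236 S between n2,n1
  V1: constraint V(n3)−V(n0) = 3.53
Assemble and solve the 5×5 MNA system:
  V(n1)=3.326  V(n2)=3.326  V(n3)=3.530
  i(L1)=-0.0008605  i(V1)=-0.1837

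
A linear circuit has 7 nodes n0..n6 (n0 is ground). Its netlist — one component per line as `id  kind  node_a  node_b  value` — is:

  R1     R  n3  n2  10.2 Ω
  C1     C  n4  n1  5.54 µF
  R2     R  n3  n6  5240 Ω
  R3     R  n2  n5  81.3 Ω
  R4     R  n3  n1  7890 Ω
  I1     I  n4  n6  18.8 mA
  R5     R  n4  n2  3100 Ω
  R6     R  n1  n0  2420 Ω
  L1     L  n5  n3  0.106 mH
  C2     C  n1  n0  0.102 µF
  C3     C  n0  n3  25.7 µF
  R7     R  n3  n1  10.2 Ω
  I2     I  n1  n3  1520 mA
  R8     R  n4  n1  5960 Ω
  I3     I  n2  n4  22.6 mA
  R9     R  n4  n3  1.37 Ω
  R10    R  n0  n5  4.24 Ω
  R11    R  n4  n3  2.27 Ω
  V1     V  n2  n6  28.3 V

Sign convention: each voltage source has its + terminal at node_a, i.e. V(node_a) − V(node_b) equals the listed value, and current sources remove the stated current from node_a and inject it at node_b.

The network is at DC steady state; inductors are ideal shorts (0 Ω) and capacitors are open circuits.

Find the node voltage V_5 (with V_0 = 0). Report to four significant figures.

Apply KCL at each of the 6 non-ground nodes and solve the resulting linear system.
Node n1: branches {C1, R4, R6, C2, R7, I2, R8} → V_1 = -15.37
Node n2: branches {R1, R3, R5, I3, V1} → V_2 = 0.04137
Node n3: branches {R1, R2, R4, L1, C3, R7, I2, R9, R11} → V_3 = 0.02692
Node n4: branches {C1, I1, R5, R8, I3, R9, R11} → V_4 = 0.02797
Node n5: branches {R3, L1, R10} → V_5 = 0.02692
Node n6: branches {R2, I1, V1} → V_6 = -28.26
Source currents: i(L1)=-0.006172, i(V1)=-0.02420

0.02692 V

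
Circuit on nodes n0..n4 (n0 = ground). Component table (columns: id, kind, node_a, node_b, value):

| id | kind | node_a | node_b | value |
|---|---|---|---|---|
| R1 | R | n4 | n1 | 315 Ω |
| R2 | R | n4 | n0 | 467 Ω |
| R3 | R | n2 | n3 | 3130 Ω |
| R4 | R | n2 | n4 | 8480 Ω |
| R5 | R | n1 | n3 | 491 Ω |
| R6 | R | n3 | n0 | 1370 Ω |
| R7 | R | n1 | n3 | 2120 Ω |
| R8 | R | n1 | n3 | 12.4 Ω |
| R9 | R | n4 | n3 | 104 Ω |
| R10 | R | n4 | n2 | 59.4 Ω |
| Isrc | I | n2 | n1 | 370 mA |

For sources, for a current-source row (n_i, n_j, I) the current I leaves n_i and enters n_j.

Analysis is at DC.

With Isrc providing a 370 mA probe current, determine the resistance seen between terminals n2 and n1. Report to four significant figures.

R_eq = 135.4 Ω

MNA unknowns: 4 node voltages V₁..V_4
R1: Y=0.003175 on G[4,1]
R2: Y=0.002141 on G[4,0]
R3: Y=0.0003195 on G[2,3]
R4: Y=0.0001179 on G[2,4]
R5: Y=0.002037 on G[1,3]
R6: Y=0.0007299 on G[3,0]
R7: Y=0.0004717 on G[1,3]
R8: Y=0.08065 on G[1,3]
R9: Y=0.009615 on G[4,3]
R10: Y=0.01684 on G[4,2]
Isrc: z[2]−=0.37, z[1]+=0.37
solve → V1=22.60, V2=-27.51, V3=19.27, V4=-6.567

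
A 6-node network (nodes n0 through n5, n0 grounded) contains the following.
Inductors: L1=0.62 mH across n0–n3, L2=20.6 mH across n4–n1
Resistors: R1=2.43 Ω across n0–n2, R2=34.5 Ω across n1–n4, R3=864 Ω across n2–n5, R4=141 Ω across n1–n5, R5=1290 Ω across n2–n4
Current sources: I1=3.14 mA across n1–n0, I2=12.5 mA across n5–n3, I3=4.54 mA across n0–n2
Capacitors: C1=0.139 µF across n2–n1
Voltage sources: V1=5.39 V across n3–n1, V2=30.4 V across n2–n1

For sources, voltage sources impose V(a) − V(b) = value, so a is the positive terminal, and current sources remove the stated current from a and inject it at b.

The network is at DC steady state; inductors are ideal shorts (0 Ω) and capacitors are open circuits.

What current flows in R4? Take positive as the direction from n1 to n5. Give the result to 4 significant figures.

-0.01950 A

Element admittances at DC:
  L1: short n0↔n3 (DC inductor)
  Y(R1) = 0.4115 S between n0,n2
  Y(R2) = 0.02899 S between n1,n4
  I1: injects 0.00314 A into n0 (from n1)
  Y(R3) = 0.001157 S between n2,n5
  I2: injects 0.0125 A into n3 (from n5)
  Y(R4) = 0.007092 S between n1,n5
  Y(R5) = 0.0007752 S between n2,n4
  I3: injects 0.00454 A into n2 (from n0)
  Y(C1) = 0.000 S between n2,n1
  L2: short n4↔n1 (DC inductor)
  V1: constraint V(n3)−V(n1) = 5.39
  V2: constraint V(n2)−V(n1) = 30.4
Assemble and solve the 9×9 MNA system:
  V(n1)=-5.390  V(n2)=25.01  V(n3)=0.000  V(n4)=-5.390  V(n5)=-2.640
  i(L1)=10.29  i(L2)=0.02357  i(V1)=10.30  i(V2)=-10.34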